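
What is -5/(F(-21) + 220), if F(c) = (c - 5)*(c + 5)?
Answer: -5/636 ≈ -0.0078616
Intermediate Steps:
F(c) = (-5 + c)*(5 + c)
-5/(F(-21) + 220) = -5/((-25 + (-21)**2) + 220) = -5/((-25 + 441) + 220) = -5/(416 + 220) = -5/636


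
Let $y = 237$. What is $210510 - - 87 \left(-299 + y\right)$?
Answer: $205116$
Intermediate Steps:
$210510 - - 87 \left(-299 + y\right) = 210510 - - 87 \left(-299 + 237\right) = 210510 - \left(-87\right) \left(-62\right) = 210510 - 5394 = 205116$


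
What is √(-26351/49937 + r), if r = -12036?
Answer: I*√30015536860771/49937 ≈ 109.71*I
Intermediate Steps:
√(-26351/49937 + r) = √(-26351/49937 - 12036) = √(-601068083/49937) = I*√30015536860771/49937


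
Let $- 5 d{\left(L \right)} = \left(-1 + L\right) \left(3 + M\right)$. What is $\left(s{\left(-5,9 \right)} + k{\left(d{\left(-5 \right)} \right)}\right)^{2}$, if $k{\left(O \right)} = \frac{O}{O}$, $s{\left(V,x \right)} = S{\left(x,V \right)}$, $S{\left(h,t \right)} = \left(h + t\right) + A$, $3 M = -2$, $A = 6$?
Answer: $121$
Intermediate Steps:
$M = - \frac{2}{3}$ ($M = \frac{1}{3} \left(-2\right) = - \frac{2}{3} \approx -0.66667$)
$S{\left(h,t \right)} = 6 + h + t$ ($S{\left(h,t \right)} = \left(h + t\right) + 6 = 6 + h + t$)
$d{\left(L \right)} = \frac{7}{15} - \frac{7 L}{15}$ ($d{\left(L \right)} = - \frac{\left(-1 + L\right) \left(3 - \frac{2}{3}\right)}{5} = - \frac{\left(-1 + L\right) \frac{7}{3}}{5} = - \frac{- \frac{7}{3} + \frac{7 L}{3}}{5} = \frac{7}{15} - \frac{7 L}{15}$)
$s{\left(V,x \right)} = 6 + V + x$ ($s{\left(V,x \right)} = 6 + x + V = 6 + V + x$)
$k{\left(O \right)} = 1$
$\left(s{\left(-5,9 \right)} + k{\left(d{\left(-5 \right)} \right)}\right)^{2} = \left(\left(6 - 5 + 9\right) + 1\right)^{2} = \left(10 + 1\right)^{2} = 11^{2} = 121$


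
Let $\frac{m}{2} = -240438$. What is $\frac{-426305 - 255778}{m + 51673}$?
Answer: $\frac{682083}{429203} \approx 1.5892$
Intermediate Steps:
$m = -480876$ ($m = 2 \left(-240438\right) = -480876$)
$\frac{-426305 - 255778}{m + 51673} = \frac{-426305 - 255778}{-480876 + 51673} = - \frac{682083}{-429203} = \left(-682083\right) \left(- \frac{1}{429203}\right) = \frac{682083}{429203}$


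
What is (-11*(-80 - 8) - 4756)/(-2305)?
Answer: 3788/2305 ≈ 1.6434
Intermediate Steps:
(-11*(-80 - 8) - 4756)/(-2305) = (-11*(-88) - 4756)*(-1/2305) = (968 - 4756)*(-1/2305) = -3788*(-1/2305) = 3788/2305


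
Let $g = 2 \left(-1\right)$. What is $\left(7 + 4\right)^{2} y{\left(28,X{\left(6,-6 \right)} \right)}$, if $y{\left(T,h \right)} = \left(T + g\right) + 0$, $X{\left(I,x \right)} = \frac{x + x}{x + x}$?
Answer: $3146$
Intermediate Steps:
$X{\left(I,x \right)} = 1$ ($X{\left(I,x \right)} = \frac{2 x}{2 x} = 2 x \frac{1}{2 x} = 1$)
$g = -2$
$y{\left(T,h \right)} = -2 + T$ ($y{\left(T,h \right)} = \left(T - 2\right) + 0 = \left(-2 + T\right) + 0 = -2 + T$)
$\left(7 + 4\right)^{2} y{\left(28,X{\left(6,-6 \right)} \right)} = \left(7 + 4\right)^{2} \left(-2 + 28\right) = 11^{2} \cdot 26 = 121 \cdot 26 = 3146$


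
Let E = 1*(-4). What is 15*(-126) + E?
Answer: -1894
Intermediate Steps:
E = -4
15*(-126) + E = 15*(-126) - 4 = -1890 - 4 = -1894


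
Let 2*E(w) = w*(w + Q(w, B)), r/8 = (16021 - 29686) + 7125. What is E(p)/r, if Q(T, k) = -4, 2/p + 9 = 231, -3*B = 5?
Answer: 443/1289269440 ≈ 3.4361e-7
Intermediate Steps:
B = -5/3 (B = -⅓*5 = -5/3 ≈ -1.6667)
p = 1/111 (p = 2/(-9 + 231) = 2/222 = 2*(1/222) = 1/111 ≈ 0.0090090)
r = -52320 (r = 8*((16021 - 29686) + 7125) = 8*(-13665 + 7125) = 8*(-6540) = -52320)
E(w) = w*(-4 + w)/2 (E(w) = (w*(w - 4))/2 = (w*(-4 + w))/2 = w*(-4 + w)/2)
E(p)/r = ((½)*(1/111)*(-4 + 1/111))/(-52320) = ((½)*(1/111)*(-443/111))*(-1/52320) = -443/24642*(-1/52320) = 443/1289269440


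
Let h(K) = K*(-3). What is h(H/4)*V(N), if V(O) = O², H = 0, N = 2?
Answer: 0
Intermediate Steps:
h(K) = -3*K
h(H/4)*V(N) = -0/4*2² = -0/4*4 = -3*0*4 = 0*4 = 0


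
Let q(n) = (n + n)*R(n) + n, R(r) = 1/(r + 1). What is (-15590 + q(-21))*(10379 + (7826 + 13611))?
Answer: -2483063812/5 ≈ -4.9661e+8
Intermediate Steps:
R(r) = 1/(1 + r)
q(n) = n + 2*n/(1 + n) (q(n) = (n + n)/(1 + n) + n = (2*n)/(1 + n) + n = 2*n/(1 + n) + n = n + 2*n/(1 + n))
(-15590 + q(-21))*(10379 + (7826 + 13611)) = (-15590 - 21*(3 - 21)/(1 - 21))*(10379 + (7826 + 13611)) = (-15590 - 21*(-18)/(-20))*(10379 + 21437) = (-15590 - 21*(-1/20)*(-18))*31816 = (-15590 - 189/10)*31816 = -156089/10*31816 = -2483063812/5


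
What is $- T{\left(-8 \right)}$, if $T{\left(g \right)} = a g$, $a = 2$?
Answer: $16$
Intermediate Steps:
$T{\left(g \right)} = 2 g$
$- T{\left(-8 \right)} = - 2 \left(-8\right) = \left(-1\right) \left(-16\right) = 16$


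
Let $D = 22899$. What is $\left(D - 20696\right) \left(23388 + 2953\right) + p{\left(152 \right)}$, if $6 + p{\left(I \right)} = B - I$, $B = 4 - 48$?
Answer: $58029021$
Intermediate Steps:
$B = -44$ ($B = 4 - 48 = -44$)
$p{\left(I \right)} = -50 - I$ ($p{\left(I \right)} = -6 - \left(44 + I\right) = -50 - I$)
$\left(D - 20696\right) \left(23388 + 2953\right) + p{\left(152 \right)} = \left(22899 - 20696\right) \left(23388 + 2953\right) - 202 = 2203 \cdot 26341 - 202 = 58029223 - 202 = 58029021$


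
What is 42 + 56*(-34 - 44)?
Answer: -4326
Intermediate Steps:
42 + 56*(-34 - 44) = 42 + 56*(-78) = 42 - 4368 = -4326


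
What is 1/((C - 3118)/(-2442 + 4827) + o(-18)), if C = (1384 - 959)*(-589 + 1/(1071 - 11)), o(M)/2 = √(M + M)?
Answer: -27166877150220/2923708567442161 - 3067819012800*I/2923708567442161 ≈ -0.0092919 - 0.0010493*I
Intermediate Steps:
o(M) = 2*√2*√M (o(M) = 2*√(M + M) = 2*√(2*M) = 2*(√2*√M) = 2*√2*√M)
C = -53068815/212 (C = 425*(-589 + 1/1060) = 425*(-624339/1060) = -53068815/212 ≈ -2.5032e+5)
1/((C - 3118)/(-2442 + 4827) + o(-18)) = 1/((-53068815/212 - 3118)/(-2442 + 4827) + 2*√2*√(-18)) = 1/(-53729831/212/2385 + 2*√2*(3*I*√2)) = 1/(-53729831/212*1/2385 + 12*I) = 1/(-53729831/505620 + 12*I) = 255651584400*(-53729831/505620 - 12*I)/2923708567442161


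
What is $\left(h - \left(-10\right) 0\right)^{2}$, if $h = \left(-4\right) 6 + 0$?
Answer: $576$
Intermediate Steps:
$h = -24$ ($h = -24 + 0 = -24$)
$\left(h - \left(-10\right) 0\right)^{2} = \left(-24 - \left(-10\right) 0\right)^{2} = \left(-24 - 0\right)^{2} = \left(-24 + 0\right)^{2} = \left(-24\right)^{2} = 576$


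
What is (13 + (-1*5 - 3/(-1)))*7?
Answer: 77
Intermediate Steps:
(13 + (-1*5 - 3/(-1)))*7 = (13 + (-5 - 3*(-1)))*7 = (13 + (-5 + 3))*7 = (13 - 2)*7 = 11*7 = 77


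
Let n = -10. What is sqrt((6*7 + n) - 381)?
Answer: I*sqrt(349) ≈ 18.682*I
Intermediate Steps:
sqrt((6*7 + n) - 381) = sqrt((6*7 - 10) - 381) = sqrt((42 - 10) - 381) = sqrt(32 - 381) = sqrt(-349) = I*sqrt(349)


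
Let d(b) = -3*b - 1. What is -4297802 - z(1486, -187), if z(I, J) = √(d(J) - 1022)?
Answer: -4297802 - I*√462 ≈ -4.2978e+6 - 21.494*I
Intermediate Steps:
d(b) = -1 - 3*b
z(I, J) = √(-1023 - 3*J) (z(I, J) = √((-1 - 3*J) - 1022) = √(-1023 - 3*J))
-4297802 - z(1486, -187) = -4297802 - √(-1023 - 3*(-187)) = -4297802 - √(-1023 + 561) = -4297802 - √(-462) = -4297802 - I*√462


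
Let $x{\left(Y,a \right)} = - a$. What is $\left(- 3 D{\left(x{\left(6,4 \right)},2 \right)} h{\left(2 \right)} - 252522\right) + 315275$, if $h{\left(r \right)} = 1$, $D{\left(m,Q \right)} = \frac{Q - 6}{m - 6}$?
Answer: $\frac{313759}{5} \approx 62752.0$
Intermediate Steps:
$D{\left(m,Q \right)} = \frac{-6 + Q}{-6 + m}$
$\left(- 3 D{\left(x{\left(6,4 \right)},2 \right)} h{\left(2 \right)} - 252522\right) + 315275 = \left(- 3 \frac{-6 + 2}{-6 - 4} \cdot 1 - 252522\right) + 315275 = \left(- 3 \frac{1}{-6 - 4} \left(-4\right) 1 - 252522\right) + 315275 = \left(- 3 \frac{1}{-10} \left(-4\right) 1 - 252522\right) + 315275 = \left(- 3 \left(\left(- \frac{1}{10}\right) \left(-4\right)\right) 1 - 252522\right) + 315275 = \left(\left(-3\right) \frac{2}{5} \cdot 1 - 252522\right) + 315275 = \left(\left(- \frac{6}{5}\right) 1 - 252522\right) + 315275 = \left(- \frac{6}{5} - 252522\right) + 315275 = - \frac{1262616}{5} + 315275 = \frac{313759}{5}$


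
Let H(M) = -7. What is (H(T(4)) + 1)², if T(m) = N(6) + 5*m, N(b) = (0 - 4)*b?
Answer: 36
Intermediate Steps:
N(b) = -4*b
T(m) = -24 + 5*m (T(m) = -4*6 + 5*m = -24 + 5*m)
(H(T(4)) + 1)² = (-7 + 1)² = (-6)² = 36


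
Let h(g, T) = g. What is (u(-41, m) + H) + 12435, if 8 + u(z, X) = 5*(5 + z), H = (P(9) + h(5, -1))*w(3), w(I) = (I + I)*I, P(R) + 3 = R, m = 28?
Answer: 12445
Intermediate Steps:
P(R) = -3 + R
w(I) = 2*I**2 (w(I) = (2*I)*I = 2*I**2)
H = 198 (H = ((-3 + 9) + 5)*(2*3**2) = (6 + 5)*(2*9) = 11*18 = 198)
u(z, X) = 17 + 5*z (u(z, X) = -8 + 5*(5 + z) = -8 + (25 + 5*z) = 17 + 5*z)
(u(-41, m) + H) + 12435 = ((17 + 5*(-41)) + 198) + 12435 = ((17 - 205) + 198) + 12435 = (-188 + 198) + 12435 = 10 + 12435 = 12445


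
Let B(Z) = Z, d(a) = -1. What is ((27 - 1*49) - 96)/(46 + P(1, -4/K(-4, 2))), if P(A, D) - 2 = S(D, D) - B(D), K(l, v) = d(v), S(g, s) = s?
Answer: -59/24 ≈ -2.4583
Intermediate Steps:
K(l, v) = -1
P(A, D) = 2 (P(A, D) = 2 + (D - D) = 2 + 0 = 2)
((27 - 1*49) - 96)/(46 + P(1, -4/K(-4, 2))) = ((27 - 1*49) - 96)/(46 + 2) = ((27 - 49) - 96)/48 = (-22 - 96)*(1/48) = -118*1/48 = -59/24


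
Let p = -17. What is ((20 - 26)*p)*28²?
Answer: 79968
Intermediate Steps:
((20 - 26)*p)*28² = ((20 - 26)*(-17))*28² = -6*(-17)*784 = 102*784 = 79968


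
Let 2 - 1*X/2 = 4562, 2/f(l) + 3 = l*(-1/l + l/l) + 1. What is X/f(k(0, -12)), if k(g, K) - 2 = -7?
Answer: 36480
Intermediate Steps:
k(g, K) = -5 (k(g, K) = 2 - 7 = -5)
f(l) = 2/(-2 + l*(1 - 1/l)) (f(l) = 2/(-3 + (l*(-1/l + l/l) + 1)) = 2/(-3 + (l*(-1/l + 1) + 1)) = 2/(-3 + (l*(1 - 1/l) + 1)) = 2/(-3 + (1 + l*(1 - 1/l))) = 2/(-2 + l*(1 - 1/l)))
X = -9120 (X = 4 - 2*4562 = 4 - 9124 = -9120)
X/f(k(0, -12)) = -9120/(2/(-3 - 5)) = -9120/(2/(-8)) = -9120/(2*(-⅛)) = -9120/(-¼) = -9120*(-4) = 36480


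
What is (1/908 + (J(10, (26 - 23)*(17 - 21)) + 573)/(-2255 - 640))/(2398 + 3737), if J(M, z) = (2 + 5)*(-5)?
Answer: -485609/16126829100 ≈ -3.0112e-5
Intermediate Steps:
J(M, z) = -35 (J(M, z) = 7*(-5) = -35)
(1/908 + (J(10, (26 - 23)*(17 - 21)) + 573)/(-2255 - 640))/(2398 + 3737) = (1/908 + (-35 + 573)/(-2255 - 640))/(2398 + 3737) = (1/908 + 538/(-2895))/6135 = (1/908 + 538*(-1/2895))*(1/6135) = (1/908 - 538/2895)*(1/6135) = -485609/2628660*1/6135 = -485609/16126829100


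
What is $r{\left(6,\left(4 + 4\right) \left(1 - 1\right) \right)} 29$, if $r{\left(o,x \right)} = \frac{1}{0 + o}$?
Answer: $\frac{29}{6} \approx 4.8333$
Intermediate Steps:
$r{\left(o,x \right)} = \frac{1}{o}$
$r{\left(6,\left(4 + 4\right) \left(1 - 1\right) \right)} 29 = \frac{1}{6} \cdot 29 = \frac{29}{6}$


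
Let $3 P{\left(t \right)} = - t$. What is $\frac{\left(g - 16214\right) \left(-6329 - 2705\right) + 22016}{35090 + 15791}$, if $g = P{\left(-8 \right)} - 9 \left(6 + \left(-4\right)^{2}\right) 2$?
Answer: $\frac{450157996}{152643} \approx 2949.1$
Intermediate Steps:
$P{\left(t \right)} = - \frac{t}{3}$ ($P{\left(t \right)} = \frac{\left(-1\right) t}{3} = - \frac{t}{3}$)
$g = - \frac{1180}{3}$ ($g = \left(- \frac{1}{3}\right) \left(-8\right) - 9 \left(6 + \left(-4\right)^{2}\right) 2 = \frac{8}{3} - 9 \left(6 + 16\right) 2 = \frac{8}{3} - 9 \cdot 22 \cdot 2 = \frac{8}{3} - 396 = - \frac{1180}{3} \approx -393.33$)
$\frac{\left(g - 16214\right) \left(-6329 - 2705\right) + 22016}{35090 + 15791} = \frac{\left(- \frac{1180}{3} - 16214\right) \left(-6329 - 2705\right) + 22016}{35090 + 15791} = \frac{\left(- \frac{49822}{3}\right) \left(-9034\right) + 22016}{50881} = \left(\frac{450091948}{3} + 22016\right) \frac{1}{50881} = \frac{450157996}{3} \cdot \frac{1}{50881} = \frac{450157996}{152643}$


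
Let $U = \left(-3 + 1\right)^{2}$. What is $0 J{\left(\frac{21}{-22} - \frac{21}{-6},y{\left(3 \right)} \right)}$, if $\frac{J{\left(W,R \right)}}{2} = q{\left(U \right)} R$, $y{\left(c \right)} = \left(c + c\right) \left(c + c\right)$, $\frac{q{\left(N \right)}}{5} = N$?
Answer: $0$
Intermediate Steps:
$U = 4$ ($U = \left(-2\right)^{2} = 4$)
$q{\left(N \right)} = 5 N$
$y{\left(c \right)} = 4 c^{2}$ ($y{\left(c \right)} = 2 c 2 c = 4 c^{2}$)
$J{\left(W,R \right)} = 40 R$ ($J{\left(W,R \right)} = 2 \cdot 5 \cdot 4 R = 2 \cdot 20 R = 40 R$)
$0 J{\left(\frac{21}{-22} - \frac{21}{-6},y{\left(3 \right)} \right)} = 0 \cdot 40 \cdot 4 \cdot 3^{2} = 0 \cdot 40 \cdot 4 \cdot 9 = 0 \cdot 40 \cdot 36 = 0 \cdot 1440 = 0$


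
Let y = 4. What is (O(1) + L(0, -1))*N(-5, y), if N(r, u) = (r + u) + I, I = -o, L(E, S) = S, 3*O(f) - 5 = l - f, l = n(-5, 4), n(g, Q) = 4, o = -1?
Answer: 0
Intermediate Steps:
l = 4
O(f) = 3 - f/3 (O(f) = 5/3 + (4 - f)/3 = 5/3 + (4/3 - f/3) = 3 - f/3)
I = 1 (I = -1*(-1) = 1)
N(r, u) = 1 + r + u (N(r, u) = (r + u) + 1 = 1 + r + u)
(O(1) + L(0, -1))*N(-5, y) = ((3 - ⅓*1) - 1)*(1 - 5 + 4) = ((3 - ⅓) - 1)*0 = (8/3 - 1)*0 = (5/3)*0 = 0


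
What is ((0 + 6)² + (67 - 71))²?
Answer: 1024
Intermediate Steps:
((0 + 6)² + (67 - 71))² = (6² - 4)² = (36 - 4)² = 32² = 1024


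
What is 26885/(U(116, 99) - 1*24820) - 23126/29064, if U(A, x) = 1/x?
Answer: -67090949957/35707725228 ≈ -1.8789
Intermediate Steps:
26885/(U(116, 99) - 1*24820) - 23126/29064 = 26885/(1/99 - 1*24820) - 23126/29064 = 26885/(1/99 - 24820) - 23126*1/29064 = 26885/(-2457179/99) - 11563/14532 = 26885*(-99/2457179) - 11563/14532 = -2661615/2457179 - 11563/14532 = -67090949957/35707725228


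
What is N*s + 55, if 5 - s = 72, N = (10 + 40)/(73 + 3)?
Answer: 415/38 ≈ 10.921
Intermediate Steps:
N = 25/38 (N = 50/76 = 50*(1/76) = 25/38 ≈ 0.65790)
s = -67 (s = 5 - 1*72 = 5 - 72 = -67)
N*s + 55 = (25/38)*(-67) + 55 = -1675/38 + 55 = 415/38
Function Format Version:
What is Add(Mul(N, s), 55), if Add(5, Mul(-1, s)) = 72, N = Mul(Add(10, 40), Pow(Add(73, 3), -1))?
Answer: Rational(415, 38) ≈ 10.921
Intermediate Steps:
N = Rational(25, 38) (N = Mul(50, Pow(76, -1)) = Mul(50, Rational(1, 76)) = Rational(25, 38) ≈ 0.65790)
s = -67 (s = Add(5, Mul(-1, 72)) = Add(5, -72) = -67)
Add(Mul(N, s), 55) = Add(Mul(Rational(25, 38), -67), 55) = Add(Rational(-1675, 38), 55) = Rational(415, 38)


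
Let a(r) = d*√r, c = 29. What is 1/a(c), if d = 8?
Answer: √29/232 ≈ 0.023212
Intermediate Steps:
a(r) = 8*√r
1/a(c) = 1/(8*√29) = √29/232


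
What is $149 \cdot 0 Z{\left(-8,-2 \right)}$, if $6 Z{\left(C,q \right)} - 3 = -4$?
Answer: $0$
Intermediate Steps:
$Z{\left(C,q \right)} = - \frac{1}{6}$ ($Z{\left(C,q \right)} = \frac{1}{2} + \frac{1}{6} \left(-4\right) = \frac{1}{2} - \frac{2}{3} = - \frac{1}{6}$)
$149 \cdot 0 Z{\left(-8,-2 \right)} = 149 \cdot 0 \left(- \frac{1}{6}\right) = 0 \left(- \frac{1}{6}\right) = 0$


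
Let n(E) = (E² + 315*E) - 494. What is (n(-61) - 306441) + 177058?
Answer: -145371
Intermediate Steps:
n(E) = -494 + E² + 315*E
(n(-61) - 306441) + 177058 = ((-494 + (-61)² + 315*(-61)) - 306441) + 177058 = ((-494 + 3721 - 19215) - 306441) + 177058 = (-15988 - 306441) + 177058 = -322429 + 177058 = -145371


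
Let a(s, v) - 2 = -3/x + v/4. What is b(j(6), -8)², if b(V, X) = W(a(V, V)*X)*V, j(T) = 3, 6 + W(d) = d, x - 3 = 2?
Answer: 121104/25 ≈ 4844.2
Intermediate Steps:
x = 5 (x = 3 + 2 = 5)
a(s, v) = 7/5 + v/4 (a(s, v) = 2 + (-3/5 + v/4) = 2 + (-3*⅕ + v*(¼)) = 2 + (-⅗ + v/4) = 7/5 + v/4)
W(d) = -6 + d
b(V, X) = V*(-6 + X*(7/5 + V/4)) (b(V, X) = (-6 + (7/5 + V/4)*X)*V = (-6 + X*(7/5 + V/4))*V = V*(-6 + X*(7/5 + V/4)))
b(j(6), -8)² = ((1/20)*3*(-120 - 8*(28 + 5*3)))² = ((1/20)*3*(-120 - 8*(28 + 15)))² = ((1/20)*3*(-120 - 8*43))² = ((1/20)*3*(-120 - 344))² = ((1/20)*3*(-464))² = (-348/5)² = 121104/25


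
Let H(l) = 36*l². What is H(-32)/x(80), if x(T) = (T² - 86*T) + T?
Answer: -2304/25 ≈ -92.160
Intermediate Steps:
x(T) = T² - 85*T
H(-32)/x(80) = (36*(-32)²)/((80*(-85 + 80))) = (36*1024)/((80*(-5))) = 36864/(-400) = 36864*(-1/400) = -2304/25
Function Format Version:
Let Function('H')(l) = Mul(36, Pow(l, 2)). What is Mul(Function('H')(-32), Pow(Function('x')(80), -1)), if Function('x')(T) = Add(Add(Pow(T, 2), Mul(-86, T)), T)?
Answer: Rational(-2304, 25) ≈ -92.160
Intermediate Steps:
Function('x')(T) = Add(Pow(T, 2), Mul(-85, T))
Mul(Function('H')(-32), Pow(Function('x')(80), -1)) = Mul(Mul(36, Pow(-32, 2)), Pow(Mul(80, Add(-85, 80)), -1)) = Mul(Mul(36, 1024), Pow(Mul(80, -5), -1)) = Mul(36864, Pow(-400, -1)) = Mul(36864, Rational(-1, 400)) = Rational(-2304, 25)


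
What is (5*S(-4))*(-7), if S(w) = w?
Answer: 140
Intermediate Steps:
(5*S(-4))*(-7) = (5*(-4))*(-7) = -20*(-7) = 140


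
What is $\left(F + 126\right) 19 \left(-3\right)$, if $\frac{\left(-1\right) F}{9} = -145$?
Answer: $-81567$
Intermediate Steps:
$F = 1305$ ($F = \left(-9\right) \left(-145\right) = 1305$)
$\left(F + 126\right) 19 \left(-3\right) = \left(1305 + 126\right) 19 \left(-3\right) = 1431 \left(-57\right) = -81567$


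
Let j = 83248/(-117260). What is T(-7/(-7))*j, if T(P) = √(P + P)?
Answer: -1892*√2/2665 ≈ -1.0040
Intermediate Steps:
T(P) = √2*√P (T(P) = √(2*P) = √2*√P)
j = -1892/2665 (j = 83248*(-1/117260) = -1892/2665 ≈ -0.70994)
T(-7/(-7))*j = (√2*√(-7/(-7)))*(-1892/2665) = (√2*√(-7*(-⅐)))*(-1892/2665) = (√2*√1)*(-1892/2665) = (√2*1)*(-1892/2665) = √2*(-1892/2665) = -1892*√2/2665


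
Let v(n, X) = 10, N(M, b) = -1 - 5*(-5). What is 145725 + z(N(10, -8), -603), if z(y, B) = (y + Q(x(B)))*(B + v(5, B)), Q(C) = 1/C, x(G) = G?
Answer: 79290872/603 ≈ 1.3149e+5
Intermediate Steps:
N(M, b) = 24 (N(M, b) = -1 + 25 = 24)
z(y, B) = (10 + B)*(y + 1/B) (z(y, B) = (y + 1/B)*(B + 10) = (y + 1/B)*(10 + B) = (10 + B)*(y + 1/B))
145725 + z(N(10, -8), -603) = 145725 + (1 + 10*24 + 10/(-603) - 603*24) = 145725 + (1 + 240 + 10*(-1/603) - 14472) = 145725 + (1 + 240 - 10/603 - 14472) = 145725 - 8581303/603 = 79290872/603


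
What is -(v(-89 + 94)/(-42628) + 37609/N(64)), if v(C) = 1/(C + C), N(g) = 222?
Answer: -8015982149/47317080 ≈ -169.41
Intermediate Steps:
v(C) = 1/(2*C)
-(v(-89 + 94)/(-42628) + 37609/N(64)) = -((1/(2*(-89 + 94)))/(-42628) + 37609/222) = -(((½)/5)*(-1/42628) + 37609*(1/222)) = -(((½)*(⅕))*(-1/42628) + 37609/222) = -((⅒)*(-1/42628) + 37609/222) = -(-1/426280 + 37609/222) = -1*8015982149/47317080 = -8015982149/47317080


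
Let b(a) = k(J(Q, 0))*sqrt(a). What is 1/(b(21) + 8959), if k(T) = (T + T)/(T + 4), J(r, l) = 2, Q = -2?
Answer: 26877/240791015 - 2*sqrt(21)/240791015 ≈ 0.00011158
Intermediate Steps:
k(T) = 2*T/(4 + T) (k(T) = (2*T)/(4 + T) = 2*T/(4 + T))
b(a) = 2*sqrt(a)/3 (b(a) = (2*2/(4 + 2))*sqrt(a) = (2*2/6)*sqrt(a) = (2*2*(1/6))*sqrt(a) = 2*sqrt(a)/3)
1/(b(21) + 8959) = 1/(2*sqrt(21)/3 + 8959) = 1/(8959 + 2*sqrt(21)/3)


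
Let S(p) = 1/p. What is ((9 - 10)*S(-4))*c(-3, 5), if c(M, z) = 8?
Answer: 2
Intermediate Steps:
((9 - 10)*S(-4))*c(-3, 5) = ((9 - 10)/(-4))*8 = -1*(-1/4)*8 = (1/4)*8 = 2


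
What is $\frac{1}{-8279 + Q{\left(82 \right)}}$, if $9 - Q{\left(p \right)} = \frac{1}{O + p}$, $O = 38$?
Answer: $- \frac{120}{992401} \approx -0.00012092$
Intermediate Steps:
$Q{\left(p \right)} = 9 - \frac{1}{38 + p}$
$\frac{1}{-8279 + Q{\left(82 \right)}} = \frac{1}{-8279 + \frac{341 + 9 \cdot 82}{38 + 82}} = \frac{1}{-8279 + \frac{341 + 738}{120}} = \frac{1}{-8279 + \frac{1}{120} \cdot 1079} = \frac{1}{-8279 + \frac{1079}{120}} = \frac{1}{- \frac{992401}{120}} = - \frac{120}{992401}$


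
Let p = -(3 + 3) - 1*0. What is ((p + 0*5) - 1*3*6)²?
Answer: 576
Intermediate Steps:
p = -6 (p = -1*6 + 0 = -6 + 0 = -6)
((p + 0*5) - 1*3*6)² = ((-6 + 0*5) - 1*3*6)² = ((-6 + 0) - 3*6)² = (-6 - 18)² = (-24)² = 576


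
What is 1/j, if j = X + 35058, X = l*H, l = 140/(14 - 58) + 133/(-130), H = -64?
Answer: 715/25258886 ≈ 2.8307e-5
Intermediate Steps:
l = -6013/1430 (l = 140/(-44) + 133*(-1/130) = 140*(-1/44) - 133/130 = -35/11 - 133/130 = -6013/1430 ≈ -4.2049)
X = 192416/715 (X = -6013/1430*(-64) = 192416/715 ≈ 269.11)
j = 25258886/715 (j = 192416/715 + 35058 = 25258886/715 ≈ 35327.)
1/j = 1/(25258886/715) = 715/25258886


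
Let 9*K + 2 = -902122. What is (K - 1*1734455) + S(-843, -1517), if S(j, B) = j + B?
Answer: -1837051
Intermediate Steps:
K = -100236 (K = -2/9 + (⅑)*(-902122) = -2/9 - 902122/9 = -100236)
S(j, B) = B + j
(K - 1*1734455) + S(-843, -1517) = (-100236 - 1*1734455) + (-1517 - 843) = (-100236 - 1734455) - 2360 = -1834691 - 2360 = -1837051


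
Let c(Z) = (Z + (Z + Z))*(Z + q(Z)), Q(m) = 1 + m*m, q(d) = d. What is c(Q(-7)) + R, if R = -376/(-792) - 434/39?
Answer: 19291289/1287 ≈ 14989.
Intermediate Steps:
Q(m) = 1 + m**2
c(Z) = 6*Z**2 (c(Z) = (Z + (Z + Z))*(Z + Z) = (Z + 2*Z)*(2*Z) = (3*Z)*(2*Z) = 6*Z**2)
R = -13711/1287 (R = -376*(-1/792) - 434*1/39 = 47/99 - 434/39 = -13711/1287 ≈ -10.653)
c(Q(-7)) + R = 6*(1 + (-7)**2)**2 - 13711/1287 = 6*(1 + 49)**2 - 13711/1287 = 6*50**2 - 13711/1287 = 6*2500 - 13711/1287 = 15000 - 13711/1287 = 19291289/1287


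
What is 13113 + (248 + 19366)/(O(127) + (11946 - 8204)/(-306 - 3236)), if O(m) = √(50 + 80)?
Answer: 1788582498677/134745563 + 20506051258*√130/134745563 ≈ 15009.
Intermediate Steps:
O(m) = √130
13113 + (248 + 19366)/(O(127) + (11946 - 8204)/(-306 - 3236)) = 13113 + (248 + 19366)/(√130 + (11946 - 8204)/(-306 - 3236)) = 13113 + 19614/(√130 + 3742/(-3542)) = 13113 + 19614/(√130 + 3742*(-1/3542)) = 13113 + 19614/(√130 - 1871/1771) = 13113 + 19614/(-1871/1771 + √130)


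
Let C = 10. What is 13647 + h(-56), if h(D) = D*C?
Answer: 13087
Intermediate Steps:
h(D) = 10*D (h(D) = D*10 = 10*D)
13647 + h(-56) = 13647 + 10*(-56) = 13647 - 560 = 13087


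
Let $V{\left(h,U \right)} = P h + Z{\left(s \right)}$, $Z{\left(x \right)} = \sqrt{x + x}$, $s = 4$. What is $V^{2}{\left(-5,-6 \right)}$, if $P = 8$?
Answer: $1608 - 160 \sqrt{2} \approx 1381.7$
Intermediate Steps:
$Z{\left(x \right)} = \sqrt{2} \sqrt{x}$ ($Z{\left(x \right)} = \sqrt{2 x} = \sqrt{2} \sqrt{x}$)
$V{\left(h,U \right)} = 2 \sqrt{2} + 8 h$ ($V{\left(h,U \right)} = 8 h + \sqrt{2} \sqrt{4} = 8 h + \sqrt{2} \cdot 2 = 8 h + 2 \sqrt{2} = 2 \sqrt{2} + 8 h$)
$V^{2}{\left(-5,-6 \right)} = \left(2 \sqrt{2} + 8 \left(-5\right)\right)^{2} = \left(2 \sqrt{2} - 40\right)^{2} = \left(-40 + 2 \sqrt{2}\right)^{2}$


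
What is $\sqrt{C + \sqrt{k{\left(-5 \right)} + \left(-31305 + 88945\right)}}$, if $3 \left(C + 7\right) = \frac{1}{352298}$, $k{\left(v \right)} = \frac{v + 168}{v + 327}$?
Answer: $\frac{\sqrt{-202680794576441118 + 89920506642498 \sqrt{5976398246}}}{170159934} \approx 15.267$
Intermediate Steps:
$k{\left(v \right)} = \frac{168 + v}{327 + v}$
$C = - \frac{7398257}{1056894}$ ($C = -7 + \frac{1}{3 \cdot 352298} = -7 + \frac{1}{3} \cdot \frac{1}{352298} = -7 + \frac{1}{1056894} = - \frac{7398257}{1056894} \approx -7.0$)
$\sqrt{C + \sqrt{k{\left(-5 \right)} + \left(-31305 + 88945\right)}} = \sqrt{- \frac{7398257}{1056894} + \sqrt{\frac{168 - 5}{327 - 5} + \left(-31305 + 88945\right)}} = \sqrt{- \frac{7398257}{1056894} + \sqrt{\frac{1}{322} \cdot 163 + 57640}} = \sqrt{- \frac{7398257}{1056894} + \sqrt{\frac{163}{322} + 57640}} = \sqrt{- \frac{7398257}{1056894} + \sqrt{\frac{18560243}{322}}} = \sqrt{- \frac{7398257}{1056894} + \frac{\sqrt{5976398246}}{322}}$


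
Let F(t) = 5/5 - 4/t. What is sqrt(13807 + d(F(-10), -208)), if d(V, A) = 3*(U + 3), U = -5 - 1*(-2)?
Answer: sqrt(13807) ≈ 117.50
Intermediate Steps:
U = -3 (U = -5 + 2 = -3)
F(t) = 1 - 4/t (F(t) = 5*(1/5) - 4/t = 1 - 4/t)
d(V, A) = 0 (d(V, A) = 3*(-3 + 3) = 3*0 = 0)
sqrt(13807 + d(F(-10), -208)) = sqrt(13807 + 0) = sqrt(13807)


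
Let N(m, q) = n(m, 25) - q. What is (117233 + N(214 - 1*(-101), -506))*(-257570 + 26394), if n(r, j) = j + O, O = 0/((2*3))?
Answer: -27224210464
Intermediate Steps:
O = 0 (O = 0/6 = 0*(⅙) = 0)
n(r, j) = j (n(r, j) = j + 0 = j)
N(m, q) = 25 - q
(117233 + N(214 - 1*(-101), -506))*(-257570 + 26394) = (117233 + (25 - 1*(-506)))*(-257570 + 26394) = (117233 + (25 + 506))*(-231176) = (117233 + 531)*(-231176) = 117764*(-231176) = -27224210464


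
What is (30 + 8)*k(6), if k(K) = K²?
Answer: 1368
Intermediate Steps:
(30 + 8)*k(6) = (30 + 8)*6² = 38*36 = 1368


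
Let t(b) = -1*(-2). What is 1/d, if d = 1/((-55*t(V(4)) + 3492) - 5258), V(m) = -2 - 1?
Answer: -1876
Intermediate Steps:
V(m) = -3
t(b) = 2
d = -1/1876 (d = 1/((-55*2 + 3492) - 5258) = 1/((-110 + 3492) - 5258) = 1/(3382 - 5258) = 1/(-1876) = -1/1876 ≈ -0.00053305)
1/d = 1/(-1/1876) = -1876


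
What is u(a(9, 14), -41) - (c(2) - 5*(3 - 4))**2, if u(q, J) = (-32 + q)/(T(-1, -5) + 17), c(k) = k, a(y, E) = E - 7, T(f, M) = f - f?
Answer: -858/17 ≈ -50.471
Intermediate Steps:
T(f, M) = 0
a(y, E) = -7 + E
u(q, J) = -32/17 + q/17 (u(q, J) = (-32 + q)/(0 + 17) = (-32 + q)/17 = (-32 + q)*(1/17) = -32/17 + q/17)
u(a(9, 14), -41) - (c(2) - 5*(3 - 4))**2 = (-32/17 + (-7 + 14)/17) - (2 - 5*(3 - 4))**2 = (-32/17 + (1/17)*7) - (2 - 5*(-1))**2 = (-32/17 + 7/17) - (2 + 5)**2 = -25/17 - 1*7**2 = -25/17 - 1*49 = -25/17 - 49 = -858/17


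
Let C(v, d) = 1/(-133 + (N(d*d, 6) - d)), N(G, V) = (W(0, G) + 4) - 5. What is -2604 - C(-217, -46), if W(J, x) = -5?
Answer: -242171/93 ≈ -2604.0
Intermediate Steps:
N(G, V) = -6 (N(G, V) = (-5 + 4) - 5 = -1 - 5 = -6)
C(v, d) = 1/(-139 - d) (C(v, d) = 1/(-133 + (-6 - d)) = 1/(-139 - d))
-2604 - C(-217, -46) = -2604 - (-1)/(139 - 46) = -2604 - (-1)/93 = -2604 - 1*(-1/93) = -2604 + 1/93 = -242171/93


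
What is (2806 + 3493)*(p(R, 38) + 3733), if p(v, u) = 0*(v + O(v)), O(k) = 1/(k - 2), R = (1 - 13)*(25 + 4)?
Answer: 23514167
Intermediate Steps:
R = -348 (R = -12*29 = -348)
O(k) = 1/(-2 + k)
p(v, u) = 0 (p(v, u) = 0*(v + 1/(-2 + v)) = 0)
(2806 + 3493)*(p(R, 38) + 3733) = (2806 + 3493)*(0 + 3733) = 6299*3733 = 23514167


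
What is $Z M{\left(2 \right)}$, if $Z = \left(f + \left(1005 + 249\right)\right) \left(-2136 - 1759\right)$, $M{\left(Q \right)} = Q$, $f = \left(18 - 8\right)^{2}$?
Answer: $-10547660$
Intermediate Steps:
$f = 100$ ($f = 10^{2} = 100$)
$Z = -5273830$ ($Z = \left(100 + \left(1005 + 249\right)\right) \left(-2136 - 1759\right) = \left(100 + 1254\right) \left(-3895\right) = 1354 \left(-3895\right) = -5273830$)
$Z M{\left(2 \right)} = \left(-5273830\right) 2 = -10547660$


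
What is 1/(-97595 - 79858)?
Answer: -1/177453 ≈ -5.6353e-6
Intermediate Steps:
1/(-97595 - 79858) = 1/(-177453) = -1/177453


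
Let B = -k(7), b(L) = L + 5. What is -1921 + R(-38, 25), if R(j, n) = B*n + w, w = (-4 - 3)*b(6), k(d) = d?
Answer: -2173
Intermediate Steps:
b(L) = 5 + L
B = -7 (B = -1*7 = -7)
w = -77 (w = (-4 - 3)*(5 + 6) = -7*11 = -77)
R(j, n) = -77 - 7*n (R(j, n) = -7*n - 77 = -77 - 7*n)
-1921 + R(-38, 25) = -1921 + (-77 - 7*25) = -1921 + (-77 - 175) = -1921 - 252 = -2173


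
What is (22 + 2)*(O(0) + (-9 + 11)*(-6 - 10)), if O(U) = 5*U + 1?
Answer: -744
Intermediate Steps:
O(U) = 1 + 5*U
(22 + 2)*(O(0) + (-9 + 11)*(-6 - 10)) = (22 + 2)*((1 + 5*0) + (-9 + 11)*(-6 - 10)) = 24*((1 + 0) + 2*(-16)) = 24*(1 - 32) = 24*(-31) = -744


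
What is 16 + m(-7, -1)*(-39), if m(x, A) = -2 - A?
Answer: 55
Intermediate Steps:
16 + m(-7, -1)*(-39) = 16 + (-2 - 1*(-1))*(-39) = 16 + (-2 + 1)*(-39) = 16 - 1*(-39) = 16 + 39 = 55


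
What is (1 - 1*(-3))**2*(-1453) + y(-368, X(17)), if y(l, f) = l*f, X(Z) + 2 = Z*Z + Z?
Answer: -135120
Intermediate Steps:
X(Z) = -2 + Z + Z**2 (X(Z) = -2 + (Z*Z + Z) = -2 + (Z**2 + Z) = -2 + (Z + Z**2) = -2 + Z + Z**2)
y(l, f) = f*l
(1 - 1*(-3))**2*(-1453) + y(-368, X(17)) = (1 - 1*(-3))**2*(-1453) + (-2 + 17 + 17**2)*(-368) = (1 + 3)**2*(-1453) + (-2 + 17 + 289)*(-368) = 4**2*(-1453) + 304*(-368) = 16*(-1453) - 111872 = -23248 - 111872 = -135120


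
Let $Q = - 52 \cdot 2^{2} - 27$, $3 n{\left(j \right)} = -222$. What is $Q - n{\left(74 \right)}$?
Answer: $-161$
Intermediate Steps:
$n{\left(j \right)} = -74$ ($n{\left(j \right)} = \frac{1}{3} \left(-222\right) = -74$)
$Q = -235$ ($Q = \left(-52\right) 4 - 27 = -208 - 27 = -235$)
$Q - n{\left(74 \right)} = -235 - -74 = -235 + 74 = -161$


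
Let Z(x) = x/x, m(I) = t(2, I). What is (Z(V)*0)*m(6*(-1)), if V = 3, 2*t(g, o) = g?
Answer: 0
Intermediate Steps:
t(g, o) = g/2
m(I) = 1 (m(I) = (½)*2 = 1)
Z(x) = 1
(Z(V)*0)*m(6*(-1)) = (1*0)*1 = 0*1 = 0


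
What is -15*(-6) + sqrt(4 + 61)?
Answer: 90 + sqrt(65) ≈ 98.062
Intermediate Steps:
-15*(-6) + sqrt(4 + 61) = 90 + sqrt(65)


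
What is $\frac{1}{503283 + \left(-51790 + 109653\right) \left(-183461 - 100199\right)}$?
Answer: $- \frac{1}{16412915297} \approx -6.0928 \cdot 10^{-11}$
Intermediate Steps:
$\frac{1}{503283 + \left(-51790 + 109653\right) \left(-183461 - 100199\right)} = \frac{1}{503283 + 57863 \left(-283660\right)} = \frac{1}{503283 - 16413418580} = \frac{1}{-16412915297} = - \frac{1}{16412915297}$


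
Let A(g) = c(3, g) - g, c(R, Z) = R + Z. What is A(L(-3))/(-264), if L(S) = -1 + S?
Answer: -1/88 ≈ -0.011364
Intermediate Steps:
A(g) = 3 (A(g) = (3 + g) - g = 3)
A(L(-3))/(-264) = 3/(-264) = 3*(-1/264) = -1/88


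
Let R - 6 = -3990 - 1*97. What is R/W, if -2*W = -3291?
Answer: -8162/3291 ≈ -2.4801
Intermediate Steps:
W = 3291/2 (W = -½*(-3291) = 3291/2 ≈ 1645.5)
R = -4081 (R = 6 + (-3990 - 1*97) = 6 + (-3990 - 97) = 6 - 4087 = -4081)
R/W = -4081/3291/2 = -4081*2/3291 = -8162/3291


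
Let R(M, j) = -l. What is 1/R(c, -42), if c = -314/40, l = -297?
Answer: 1/297 ≈ 0.0033670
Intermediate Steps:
c = -157/20 (c = -314*1/40 = -157/20 ≈ -7.8500)
R(M, j) = 297 (R(M, j) = -1*(-297) = 297)
1/R(c, -42) = 1/297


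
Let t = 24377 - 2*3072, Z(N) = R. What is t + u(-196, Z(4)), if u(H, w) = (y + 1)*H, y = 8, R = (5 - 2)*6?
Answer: 16469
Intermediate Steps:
R = 18 (R = 3*6 = 18)
Z(N) = 18
u(H, w) = 9*H (u(H, w) = (8 + 1)*H = 9*H)
t = 18233 (t = 24377 - 1*6144 = 24377 - 6144 = 18233)
t + u(-196, Z(4)) = 18233 + 9*(-196) = 18233 - 1764 = 16469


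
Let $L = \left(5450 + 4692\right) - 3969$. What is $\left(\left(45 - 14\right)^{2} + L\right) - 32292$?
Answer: $-25158$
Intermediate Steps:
$L = 6173$ ($L = 10142 - 3969 = 6173$)
$\left(\left(45 - 14\right)^{2} + L\right) - 32292 = \left(\left(45 - 14\right)^{2} + 6173\right) - 32292 = \left(31^{2} + 6173\right) - 32292 = \left(961 + 6173\right) - 32292 = 7134 - 32292 = -25158$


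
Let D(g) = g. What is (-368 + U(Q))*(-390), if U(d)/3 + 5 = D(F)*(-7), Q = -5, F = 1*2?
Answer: 165750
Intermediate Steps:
F = 2
U(d) = -57 (U(d) = -15 + 3*(2*(-7)) = -15 + 3*(-14) = -15 - 42 = -57)
(-368 + U(Q))*(-390) = (-368 - 57)*(-390) = -425*(-390) = 165750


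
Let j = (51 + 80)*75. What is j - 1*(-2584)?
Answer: 12409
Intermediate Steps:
j = 9825 (j = 131*75 = 9825)
j - 1*(-2584) = 9825 - 1*(-2584) = 9825 + 2584 = 12409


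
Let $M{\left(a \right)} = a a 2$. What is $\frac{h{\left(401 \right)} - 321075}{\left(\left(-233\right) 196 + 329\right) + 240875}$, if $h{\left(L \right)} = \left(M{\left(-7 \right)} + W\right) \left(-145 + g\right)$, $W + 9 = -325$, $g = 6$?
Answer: $- \frac{288271}{195536} \approx -1.4743$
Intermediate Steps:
$M{\left(a \right)} = 2 a^{2}$ ($M{\left(a \right)} = a^{2} \cdot 2 = 2 a^{2}$)
$W = -334$ ($W = -9 - 325 = -334$)
$h{\left(L \right)} = 32804$ ($h{\left(L \right)} = \left(2 \left(-7\right)^{2} - 334\right) \left(-145 + 6\right) = \left(2 \cdot 49 - 334\right) \left(-139\right) = \left(98 - 334\right) \left(-139\right) = \left(-236\right) \left(-139\right) = 32804$)
$\frac{h{\left(401 \right)} - 321075}{\left(\left(-233\right) 196 + 329\right) + 240875} = \frac{32804 - 321075}{\left(\left(-233\right) 196 + 329\right) + 240875} = - \frac{288271}{\left(-45668 + 329\right) + 240875} = - \frac{288271}{-45339 + 240875} = - \frac{288271}{195536}$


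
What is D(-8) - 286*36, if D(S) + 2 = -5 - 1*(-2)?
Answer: -10301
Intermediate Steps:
D(S) = -5 (D(S) = -2 + (-5 - 1*(-2)) = -2 + (-5 + 2) = -2 - 3 = -5)
D(-8) - 286*36 = -5 - 286*36 = -5 - 10296 = -10301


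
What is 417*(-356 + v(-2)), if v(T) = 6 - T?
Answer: -145116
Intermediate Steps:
417*(-356 + v(-2)) = 417*(-356 + (6 - 1*(-2))) = 417*(-356 + (6 + 2)) = 417*(-356 + 8) = 417*(-348) = -145116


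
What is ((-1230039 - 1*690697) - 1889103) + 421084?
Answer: -3388755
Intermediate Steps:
((-1230039 - 1*690697) - 1889103) + 421084 = ((-1230039 - 690697) - 1889103) + 421084 = (-1920736 - 1889103) + 421084 = -3809839 + 421084 = -3388755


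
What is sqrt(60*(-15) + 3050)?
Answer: 5*sqrt(86) ≈ 46.368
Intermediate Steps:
sqrt(60*(-15) + 3050) = sqrt(-900 + 3050) = sqrt(2150) = 5*sqrt(86)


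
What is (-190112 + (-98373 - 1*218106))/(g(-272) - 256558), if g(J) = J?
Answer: 506591/256830 ≈ 1.9725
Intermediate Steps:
(-190112 + (-98373 - 1*218106))/(g(-272) - 256558) = (-190112 + (-98373 - 1*218106))/(-272 - 256558) = (-190112 + (-98373 - 218106))/(-256830) = (-190112 - 316479)*(-1/256830) = -506591*(-1/256830) = 506591/256830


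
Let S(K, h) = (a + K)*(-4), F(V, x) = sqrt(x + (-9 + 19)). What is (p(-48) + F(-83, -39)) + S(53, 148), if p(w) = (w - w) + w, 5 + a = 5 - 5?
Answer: -240 + I*sqrt(29) ≈ -240.0 + 5.3852*I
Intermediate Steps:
a = -5 (a = -5 + (5 - 5) = -5 + 0 = -5)
F(V, x) = sqrt(10 + x) (F(V, x) = sqrt(x + 10) = sqrt(10 + x))
p(w) = w (p(w) = 0 + w = w)
S(K, h) = 20 - 4*K (S(K, h) = (-5 + K)*(-4) = 20 - 4*K)
(p(-48) + F(-83, -39)) + S(53, 148) = (-48 + sqrt(10 - 39)) + (20 - 4*53) = (-48 + sqrt(-29)) + (20 - 212) = (-48 + I*sqrt(29)) - 192 = -240 + I*sqrt(29)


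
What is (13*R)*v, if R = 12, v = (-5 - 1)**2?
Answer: 5616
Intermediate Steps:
v = 36 (v = (-6)**2 = 36)
(13*R)*v = (13*12)*36 = 156*36 = 5616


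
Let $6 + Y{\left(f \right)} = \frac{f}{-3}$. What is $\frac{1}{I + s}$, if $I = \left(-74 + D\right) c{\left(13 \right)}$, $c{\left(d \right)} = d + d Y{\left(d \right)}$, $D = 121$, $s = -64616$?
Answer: $- \frac{3}{210956} \approx -1.4221 \cdot 10^{-5}$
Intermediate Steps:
$Y{\left(f \right)} = -6 - \frac{f}{3}$ ($Y{\left(f \right)} = -6 + \frac{f}{-3} = -6 + f \left(- \frac{1}{3}\right) = -6 - \frac{f}{3}$)
$c{\left(d \right)} = d + d \left(-6 - \frac{d}{3}\right)$
$I = - \frac{17108}{3}$ ($I = \left(-74 + 121\right) \left(\left(- \frac{1}{3}\right) 13 \left(15 + 13\right)\right) = 47 \left(\left(- \frac{1}{3}\right) 13 \cdot 28\right) = 47 \left(- \frac{364}{3}\right) = - \frac{17108}{3} \approx -5702.7$)
$\frac{1}{I + s} = \frac{1}{- \frac{17108}{3} - 64616} = \frac{1}{- \frac{210956}{3}} = - \frac{3}{210956}$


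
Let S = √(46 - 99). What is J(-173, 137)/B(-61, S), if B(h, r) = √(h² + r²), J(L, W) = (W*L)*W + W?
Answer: -1623450*√917/917 ≈ -53611.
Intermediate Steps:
J(L, W) = W + L*W² (J(L, W) = (L*W)*W + W = L*W² + W = W + L*W²)
S = I*√53 (S = √(-53) = I*√53 ≈ 7.2801*I)
J(-173, 137)/B(-61, S) = (137*(1 - 173*137))/(√((-61)² + (I*√53)²)) = (137*(1 - 23701))/(√(3721 - 53)) = (137*(-23700))/(√3668) = -3246900*√917/1834 = -1623450*√917/917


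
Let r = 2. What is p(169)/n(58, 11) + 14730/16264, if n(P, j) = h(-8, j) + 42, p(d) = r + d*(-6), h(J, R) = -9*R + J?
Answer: 8708309/528580 ≈ 16.475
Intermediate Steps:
h(J, R) = J - 9*R
p(d) = 2 - 6*d (p(d) = 2 + d*(-6) = 2 - 6*d)
n(P, j) = 34 - 9*j (n(P, j) = (-8 - 9*j) + 42 = 34 - 9*j)
p(169)/n(58, 11) + 14730/16264 = (2 - 6*169)/(34 - 9*11) + 14730/16264 = (2 - 1014)/(34 - 99) + 14730*(1/16264) = -1012/(-65) + 7365/8132 = -1012*(-1/65) + 7365/8132 = 1012/65 + 7365/8132 = 8708309/528580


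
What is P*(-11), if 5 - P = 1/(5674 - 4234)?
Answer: -79189/1440 ≈ -54.992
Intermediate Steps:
P = 7199/1440 (P = 5 - 1/(5674 - 4234) = 5 - 1/1440 = 7199/1440 ≈ 4.9993)
P*(-11) = (7199/1440)*(-11) = -79189/1440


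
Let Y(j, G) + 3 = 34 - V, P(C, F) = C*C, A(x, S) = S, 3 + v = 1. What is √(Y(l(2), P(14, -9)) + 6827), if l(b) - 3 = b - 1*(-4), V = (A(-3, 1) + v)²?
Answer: √6857 ≈ 82.807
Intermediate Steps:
v = -2 (v = -3 + 1 = -2)
P(C, F) = C²
V = 1 (V = (1 - 2)² = (-1)² = 1)
l(b) = 7 + b (l(b) = 3 + (b - 1*(-4)) = 3 + (b + 4) = 3 + (4 + b) = 7 + b)
Y(j, G) = 30 (Y(j, G) = -3 + (34 - 1*1) = -3 + (34 - 1) = -3 + 33 = 30)
√(Y(l(2), P(14, -9)) + 6827) = √(30 + 6827) = √6857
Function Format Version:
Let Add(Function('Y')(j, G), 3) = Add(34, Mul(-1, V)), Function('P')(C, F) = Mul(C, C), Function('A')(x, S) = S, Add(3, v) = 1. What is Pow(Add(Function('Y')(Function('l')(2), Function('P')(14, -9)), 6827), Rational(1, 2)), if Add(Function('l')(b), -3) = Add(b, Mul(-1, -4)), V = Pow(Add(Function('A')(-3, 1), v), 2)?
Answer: Pow(6857, Rational(1, 2)) ≈ 82.807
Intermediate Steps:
v = -2 (v = Add(-3, 1) = -2)
Function('P')(C, F) = Pow(C, 2)
V = 1 (V = Pow(Add(1, -2), 2) = Pow(-1, 2) = 1)
Function('l')(b) = Add(7, b) (Function('l')(b) = Add(3, Add(b, Mul(-1, -4))) = Add(3, Add(b, 4)) = Add(3, Add(4, b)) = Add(7, b))
Function('Y')(j, G) = 30 (Function('Y')(j, G) = Add(-3, Add(34, Mul(-1, 1))) = Add(-3, Add(34, -1)) = Add(-3, 33) = 30)
Pow(Add(Function('Y')(Function('l')(2), Function('P')(14, -9)), 6827), Rational(1, 2)) = Pow(Add(30, 6827), Rational(1, 2)) = Pow(6857, Rational(1, 2))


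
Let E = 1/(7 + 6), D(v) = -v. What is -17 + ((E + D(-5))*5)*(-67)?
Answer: -22331/13 ≈ -1717.8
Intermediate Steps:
E = 1/13 ≈ 0.076923
-17 + ((E + D(-5))*5)*(-67) = -17 + ((1/13 - 1*(-5))*5)*(-67) = -17 + ((1/13 + 5)*5)*(-67) = -17 + ((66/13)*5)*(-67) = -17 + (330/13)*(-67) = -17 - 22110/13 = -22331/13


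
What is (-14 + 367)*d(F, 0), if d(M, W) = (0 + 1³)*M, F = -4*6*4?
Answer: -33888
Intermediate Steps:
F = -96 (F = -24*4 = -96)
d(M, W) = M (d(M, W) = (0 + 1)*M = 1*M = M)
(-14 + 367)*d(F, 0) = (-14 + 367)*(-96) = 353*(-96) = -33888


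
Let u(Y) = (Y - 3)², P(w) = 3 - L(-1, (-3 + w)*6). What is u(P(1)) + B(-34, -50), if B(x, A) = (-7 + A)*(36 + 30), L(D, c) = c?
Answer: -3618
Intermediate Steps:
B(x, A) = -462 + 66*A (B(x, A) = (-7 + A)*66 = -462 + 66*A)
P(w) = 21 - 6*w (P(w) = 3 - (-3 + w)*6 = 3 - (-18 + 6*w) = 3 + (18 - 6*w) = 21 - 6*w)
u(Y) = (-3 + Y)²
u(P(1)) + B(-34, -50) = (-3 + (21 - 6*1))² + (-462 + 66*(-50)) = (-3 + (21 - 6))² + (-462 - 3300) = (-3 + 15)² - 3762 = 12² - 3762 = 144 - 3762 = -3618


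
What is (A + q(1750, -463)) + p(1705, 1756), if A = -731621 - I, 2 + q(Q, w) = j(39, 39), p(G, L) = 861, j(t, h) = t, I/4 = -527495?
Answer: 1379257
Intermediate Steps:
I = -2109980 (I = 4*(-527495) = -2109980)
q(Q, w) = 37 (q(Q, w) = -2 + 39 = 37)
A = 1378359 (A = -731621 - 1*(-2109980) = -731621 + 2109980 = 1378359)
(A + q(1750, -463)) + p(1705, 1756) = (1378359 + 37) + 861 = 1378396 + 861 = 1379257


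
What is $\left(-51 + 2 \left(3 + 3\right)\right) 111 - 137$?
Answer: $-4466$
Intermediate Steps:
$\left(-51 + 2 \left(3 + 3\right)\right) 111 - 137 = \left(-51 + 2 \cdot 6\right) 111 - 137 = \left(-51 + 12\right) 111 - 137 = \left(-39\right) 111 - 137 = -4329 - 137 = -4466$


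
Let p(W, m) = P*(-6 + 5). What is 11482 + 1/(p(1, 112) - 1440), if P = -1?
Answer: 16522597/1439 ≈ 11482.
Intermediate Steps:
p(W, m) = 1 (p(W, m) = -(-6 + 5) = -1*(-1) = 1)
11482 + 1/(p(1, 112) - 1440) = 11482 + 1/(1 - 1440) = 11482 + 1/(-1439) = 11482 - 1/1439 = 16522597/1439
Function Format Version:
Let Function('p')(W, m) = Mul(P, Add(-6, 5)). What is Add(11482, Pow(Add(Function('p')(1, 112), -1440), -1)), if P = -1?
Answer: Rational(16522597, 1439) ≈ 11482.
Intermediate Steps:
Function('p')(W, m) = 1 (Function('p')(W, m) = Mul(-1, Add(-6, 5)) = Mul(-1, -1) = 1)
Add(11482, Pow(Add(Function('p')(1, 112), -1440), -1)) = Add(11482, Pow(Add(1, -1440), -1)) = Add(11482, Pow(-1439, -1)) = Add(11482, Rational(-1, 1439)) = Rational(16522597, 1439)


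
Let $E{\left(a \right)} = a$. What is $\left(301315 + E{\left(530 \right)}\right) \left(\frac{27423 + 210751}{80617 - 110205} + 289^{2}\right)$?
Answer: $\frac{372926656233015}{14794} \approx 2.5208 \cdot 10^{10}$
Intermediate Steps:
$\left(301315 + E{\left(530 \right)}\right) \left(\frac{27423 + 210751}{80617 - 110205} + 289^{2}\right) = \left(301315 + 530\right) \left(\frac{27423 + 210751}{80617 - 110205} + 289^{2}\right) = 301845 \left(\frac{238174}{-29588} + 83521\right) = 301845 \left(238174 \left(- \frac{1}{29588}\right) + 83521\right) = 301845 \left(- \frac{119087}{14794} + 83521\right) = 301845 \cdot \frac{1235490587}{14794} = \frac{372926656233015}{14794}$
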